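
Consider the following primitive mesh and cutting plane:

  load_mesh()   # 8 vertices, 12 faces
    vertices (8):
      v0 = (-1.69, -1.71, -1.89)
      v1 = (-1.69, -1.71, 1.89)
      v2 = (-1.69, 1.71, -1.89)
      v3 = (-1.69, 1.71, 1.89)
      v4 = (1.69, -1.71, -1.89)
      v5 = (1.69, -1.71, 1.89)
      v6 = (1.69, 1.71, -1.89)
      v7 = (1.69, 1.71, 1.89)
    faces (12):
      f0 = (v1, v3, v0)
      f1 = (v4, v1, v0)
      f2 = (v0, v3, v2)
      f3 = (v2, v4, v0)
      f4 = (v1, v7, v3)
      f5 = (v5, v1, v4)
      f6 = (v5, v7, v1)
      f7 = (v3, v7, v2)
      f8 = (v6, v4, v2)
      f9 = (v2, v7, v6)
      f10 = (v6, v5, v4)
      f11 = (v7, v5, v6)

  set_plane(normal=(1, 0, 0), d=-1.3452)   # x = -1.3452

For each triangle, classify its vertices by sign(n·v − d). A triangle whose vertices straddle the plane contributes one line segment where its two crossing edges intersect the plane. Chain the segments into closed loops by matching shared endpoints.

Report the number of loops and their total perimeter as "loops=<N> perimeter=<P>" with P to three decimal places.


loops=1 perimeter=14.400

Straddling triangles (8 of 12):
  (v4,v1,v0) [+--] → (-1.3452, -1.71, 1.5044)–(-1.3452, -1.71, -1.89)  len=3.3944
  (v2,v4,v0) [-+-] → (-1.3452, 1.36112, -1.89)–(-1.3452, -1.71, -1.89)  len=3.0711
  (v1,v7,v3) [-+-] → (-1.3452, -1.36112, 1.89)–(-1.3452, 1.71, 1.89)  len=3.0711
  (v5,v1,v4) [+-+] → (-1.3452, -1.71, 1.89)–(-1.3452, -1.71, 1.5044)  len=0.3856
  (v5,v7,v1) [++-] → (-1.3452, -1.36112, 1.89)–(-1.3452, -1.71, 1.89)  len=0.3489
  (v3,v7,v2) [-+-] → (-1.3452, 1.71, 1.89)–(-1.3452, 1.71, -1.5044)  len=3.3944
  (v6,v4,v2) [++-] → (-1.3452, 1.36112, -1.89)–(-1.3452, 1.71, -1.89)  len=0.3489
  (v2,v7,v6) [-++] → (-1.3452, 1.71, -1.5044)–(-1.3452, 1.71, -1.89)  len=0.3856

Chained into 1 loop(s):
  loop 1: 8 segments, perimeter = 14.4000
Total perimeter = 14.400


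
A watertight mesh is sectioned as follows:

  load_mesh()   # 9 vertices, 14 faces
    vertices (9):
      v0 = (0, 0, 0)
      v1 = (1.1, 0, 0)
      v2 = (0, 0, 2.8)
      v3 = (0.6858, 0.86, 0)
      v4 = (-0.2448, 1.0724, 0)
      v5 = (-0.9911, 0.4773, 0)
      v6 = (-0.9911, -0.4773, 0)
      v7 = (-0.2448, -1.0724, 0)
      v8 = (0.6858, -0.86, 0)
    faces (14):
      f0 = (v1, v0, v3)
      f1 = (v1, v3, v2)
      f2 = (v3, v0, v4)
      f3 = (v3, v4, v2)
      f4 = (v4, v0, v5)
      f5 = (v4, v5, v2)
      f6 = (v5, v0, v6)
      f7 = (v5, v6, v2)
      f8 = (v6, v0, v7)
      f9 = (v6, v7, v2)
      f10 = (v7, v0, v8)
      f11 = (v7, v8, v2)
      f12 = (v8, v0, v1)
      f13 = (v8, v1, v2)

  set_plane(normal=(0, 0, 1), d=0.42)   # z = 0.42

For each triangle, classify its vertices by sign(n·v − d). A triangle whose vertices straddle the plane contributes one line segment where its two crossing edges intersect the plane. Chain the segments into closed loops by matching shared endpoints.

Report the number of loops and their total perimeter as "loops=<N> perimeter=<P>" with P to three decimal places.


loops=1 perimeter=5.680

Straddling triangles (7 of 14):
  (v1,v3,v2) [--+] → (0.58293, 0.731, 0.42)–(0.935, 0, 0.42)  len=0.8114
  (v3,v4,v2) [--+] → (-0.20808, 0.91154, 0.42)–(0.58293, 0.731, 0.42)  len=0.8114
  (v4,v5,v2) [--+] → (-0.842435, 0.405705, 0.42)–(-0.20808, 0.91154, 0.42)  len=0.8113
  (v5,v6,v2) [--+] → (-0.842435, -0.405705, 0.42)–(-0.842435, 0.405705, 0.42)  len=0.8114
  (v6,v7,v2) [--+] → (-0.20808, -0.91154, 0.42)–(-0.842435, -0.405705, 0.42)  len=0.8113
  (v7,v8,v2) [--+] → (0.58293, -0.731, 0.42)–(-0.20808, -0.91154, 0.42)  len=0.8114
  (v8,v1,v2) [--+] → (0.935, 0, 0.42)–(0.58293, -0.731, 0.42)  len=0.8114

Chained into 1 loop(s):
  loop 1: 7 segments, perimeter = 5.6795
Total perimeter = 5.680


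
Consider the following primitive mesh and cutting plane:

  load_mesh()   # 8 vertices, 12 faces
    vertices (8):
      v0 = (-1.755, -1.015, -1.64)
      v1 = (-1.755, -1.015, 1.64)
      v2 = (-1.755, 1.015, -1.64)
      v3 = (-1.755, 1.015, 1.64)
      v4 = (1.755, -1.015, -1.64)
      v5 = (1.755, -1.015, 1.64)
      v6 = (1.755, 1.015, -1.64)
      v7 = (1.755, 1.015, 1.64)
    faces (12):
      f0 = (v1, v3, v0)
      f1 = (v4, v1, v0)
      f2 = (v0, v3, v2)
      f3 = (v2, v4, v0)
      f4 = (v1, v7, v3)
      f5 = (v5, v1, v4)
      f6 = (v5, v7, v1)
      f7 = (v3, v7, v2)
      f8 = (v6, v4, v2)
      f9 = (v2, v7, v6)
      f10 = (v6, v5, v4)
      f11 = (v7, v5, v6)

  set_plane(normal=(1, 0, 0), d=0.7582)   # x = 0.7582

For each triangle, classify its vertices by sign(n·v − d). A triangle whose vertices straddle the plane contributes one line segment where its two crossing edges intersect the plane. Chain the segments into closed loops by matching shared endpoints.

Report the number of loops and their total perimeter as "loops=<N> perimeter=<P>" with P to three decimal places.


loops=1 perimeter=10.620

Straddling triangles (8 of 12):
  (v4,v1,v0) [+--] → (0.7582, -1.015, -0.708517)–(0.7582, -1.015, -1.64)  len=0.9315
  (v2,v4,v0) [-+-] → (0.7582, -0.438503, -1.64)–(0.7582, -1.015, -1.64)  len=0.5765
  (v1,v7,v3) [-+-] → (0.7582, 0.438503, 1.64)–(0.7582, 1.015, 1.64)  len=0.5765
  (v5,v1,v4) [+-+] → (0.7582, -1.015, 1.64)–(0.7582, -1.015, -0.708517)  len=2.3485
  (v5,v7,v1) [++-] → (0.7582, 0.438503, 1.64)–(0.7582, -1.015, 1.64)  len=1.4535
  (v3,v7,v2) [-+-] → (0.7582, 1.015, 1.64)–(0.7582, 1.015, 0.708517)  len=0.9315
  (v6,v4,v2) [++-] → (0.7582, -0.438503, -1.64)–(0.7582, 1.015, -1.64)  len=1.4535
  (v2,v7,v6) [-++] → (0.7582, 1.015, 0.708517)–(0.7582, 1.015, -1.64)  len=2.3485

Chained into 1 loop(s):
  loop 1: 8 segments, perimeter = 10.6200
Total perimeter = 10.620


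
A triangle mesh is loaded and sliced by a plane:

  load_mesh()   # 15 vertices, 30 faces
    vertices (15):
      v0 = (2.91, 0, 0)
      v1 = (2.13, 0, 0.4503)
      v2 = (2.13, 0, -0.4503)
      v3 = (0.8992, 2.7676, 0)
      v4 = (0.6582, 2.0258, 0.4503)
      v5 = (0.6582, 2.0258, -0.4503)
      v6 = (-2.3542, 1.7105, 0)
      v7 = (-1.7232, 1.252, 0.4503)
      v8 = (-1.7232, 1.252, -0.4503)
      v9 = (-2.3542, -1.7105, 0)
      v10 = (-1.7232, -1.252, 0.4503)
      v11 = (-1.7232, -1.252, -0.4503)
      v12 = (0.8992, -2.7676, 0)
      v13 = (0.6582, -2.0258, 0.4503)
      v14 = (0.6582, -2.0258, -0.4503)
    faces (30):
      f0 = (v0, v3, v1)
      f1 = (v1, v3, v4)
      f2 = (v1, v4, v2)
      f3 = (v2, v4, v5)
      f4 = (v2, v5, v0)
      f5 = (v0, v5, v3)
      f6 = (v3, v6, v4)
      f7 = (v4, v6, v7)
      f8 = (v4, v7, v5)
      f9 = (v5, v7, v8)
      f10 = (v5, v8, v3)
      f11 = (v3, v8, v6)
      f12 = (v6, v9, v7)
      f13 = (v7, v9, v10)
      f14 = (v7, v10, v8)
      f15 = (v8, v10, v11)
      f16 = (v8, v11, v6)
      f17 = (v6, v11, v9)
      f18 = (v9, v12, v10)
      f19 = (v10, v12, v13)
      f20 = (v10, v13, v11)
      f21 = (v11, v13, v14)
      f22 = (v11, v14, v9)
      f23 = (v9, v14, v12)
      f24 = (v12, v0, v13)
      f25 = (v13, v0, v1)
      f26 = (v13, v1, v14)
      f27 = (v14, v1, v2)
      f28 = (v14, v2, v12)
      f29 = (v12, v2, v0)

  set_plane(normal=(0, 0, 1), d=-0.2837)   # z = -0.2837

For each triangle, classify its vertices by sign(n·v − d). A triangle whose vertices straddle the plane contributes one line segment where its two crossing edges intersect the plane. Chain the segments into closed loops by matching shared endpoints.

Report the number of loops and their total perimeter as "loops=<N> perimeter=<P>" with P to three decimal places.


loops=2 perimeter=26.736

Straddling triangles (20 of 30):
  (v1,v4,v2) [++-] → (1.85773, 0.374748, -0.2837)–(2.13, 0, -0.2837)  len=0.4632
  (v2,v4,v5) [-+-] → (1.85773, 0.374748, -0.2837)–(0.6582, 2.0258, -0.2837)  len=2.0408
  (v2,v5,v0) [--+] → (1.49131, 1.2763, -0.2837)–(2.41858, 0, -0.2837)  len=1.5776
  (v0,v5,v3) [+-+] → (1.49131, 1.2763, -0.2837)–(0.747364, 2.30025, -0.2837)  len=1.2657
  (v4,v7,v5) [++-] → (0.21767, 1.88266, -0.2837)–(0.6582, 2.0258, -0.2837)  len=0.4632
  (v5,v7,v8) [-+-] → (0.21767, 1.88266, -0.2837)–(-1.7232, 1.252, -0.2837)  len=2.0408
  (v5,v8,v3) [--+] → (-0.752976, 1.81273, -0.2837)–(0.747364, 2.30025, -0.2837)  len=1.5776
  (v3,v8,v6) [+-+] → (-0.752976, 1.81273, -0.2837)–(-1.95665, 1.42163, -0.2837)  len=1.2656
  (v7,v10,v8) [++-] → (-1.7232, 0.788791, -0.2837)–(-1.7232, 1.252, -0.2837)  len=0.4632
  (v8,v10,v11) [-+-] → (-1.7232, 0.788791, -0.2837)–(-1.7232, -1.252, -0.2837)  len=2.0408
  (v8,v11,v6) [--+] → (-1.95665, -0.155947, -0.2837)–(-1.95665, 1.42163, -0.2837)  len=1.5776
  (v6,v11,v9) [+-+] → (-1.95665, -0.155947, -0.2837)–(-1.95665, -1.42163, -0.2837)  len=1.2657
  (v10,v13,v11) [++-] → (-1.28267, -1.39514, -0.2837)–(-1.7232, -1.252, -0.2837)  len=0.4632
  (v11,v13,v14) [-+-] → (-1.28267, -1.39514, -0.2837)–(0.6582, -2.0258, -0.2837)  len=2.0408
  (v11,v14,v9) [--+] → (-0.456314, -1.90915, -0.2837)–(-1.95665, -1.42163, -0.2837)  len=1.5776
  (v9,v14,v12) [+-+] → (-0.456314, -1.90915, -0.2837)–(0.747364, -2.30025, -0.2837)  len=1.2656
  (v13,v1,v14) [++-] → (0.930465, -1.65105, -0.2837)–(0.6582, -2.0258, -0.2837)  len=0.4632
  (v14,v1,v2) [-+-] → (0.930465, -1.65105, -0.2837)–(2.13, 0, -0.2837)  len=2.0408
  (v14,v2,v12) [--+] → (1.67463, -1.02394, -0.2837)–(0.747364, -2.30025, -0.2837)  len=1.5776
  (v12,v2,v0) [+-+] → (1.67463, -1.02394, -0.2837)–(2.41858, 0, -0.2837)  len=1.2657

Chained into 2 loop(s):
  loop 1: 10 segments, perimeter = 12.5199
  loop 2: 10 segments, perimeter = 14.2161
Total perimeter = 26.736


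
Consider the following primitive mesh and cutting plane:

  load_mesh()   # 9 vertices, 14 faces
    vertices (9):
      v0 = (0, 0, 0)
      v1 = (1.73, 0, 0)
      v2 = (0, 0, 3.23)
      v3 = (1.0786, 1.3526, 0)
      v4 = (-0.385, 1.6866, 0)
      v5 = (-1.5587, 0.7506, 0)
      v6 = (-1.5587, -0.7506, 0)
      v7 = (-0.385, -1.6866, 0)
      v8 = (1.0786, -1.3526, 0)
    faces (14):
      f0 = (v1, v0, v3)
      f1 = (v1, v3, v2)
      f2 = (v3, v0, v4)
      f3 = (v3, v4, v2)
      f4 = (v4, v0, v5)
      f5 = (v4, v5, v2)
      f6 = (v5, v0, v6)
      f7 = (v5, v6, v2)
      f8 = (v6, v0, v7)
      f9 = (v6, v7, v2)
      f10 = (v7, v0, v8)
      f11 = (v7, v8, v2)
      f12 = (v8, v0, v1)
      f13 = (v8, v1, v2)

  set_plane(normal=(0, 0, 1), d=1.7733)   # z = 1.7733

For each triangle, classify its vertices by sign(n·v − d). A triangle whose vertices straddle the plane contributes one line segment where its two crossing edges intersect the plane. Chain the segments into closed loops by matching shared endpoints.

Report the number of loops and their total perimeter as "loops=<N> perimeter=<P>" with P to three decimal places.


loops=1 perimeter=4.739

Straddling triangles (7 of 14):
  (v1,v3,v2) [--+] → (0.486439, 0.61001, 1.7733)–(0.780214, 0, 1.7733)  len=0.6771
  (v3,v4,v2) [--+] → (-0.173631, 0.760641, 1.7733)–(0.486439, 0.61001, 1.7733)  len=0.6770
  (v4,v5,v2) [--+] → (-0.702959, 0.338514, 1.7733)–(-0.173631, 0.760641, 1.7733)  len=0.6770
  (v5,v6,v2) [--+] → (-0.702959, -0.338514, 1.7733)–(-0.702959, 0.338514, 1.7733)  len=0.6770
  (v6,v7,v2) [--+] → (-0.173631, -0.760641, 1.7733)–(-0.702959, -0.338514, 1.7733)  len=0.6770
  (v7,v8,v2) [--+] → (0.486439, -0.61001, 1.7733)–(-0.173631, -0.760641, 1.7733)  len=0.6770
  (v8,v1,v2) [--+] → (0.780214, 0, 1.7733)–(0.486439, -0.61001, 1.7733)  len=0.6771

Chained into 1 loop(s):
  loop 1: 7 segments, perimeter = 4.7393
Total perimeter = 4.739


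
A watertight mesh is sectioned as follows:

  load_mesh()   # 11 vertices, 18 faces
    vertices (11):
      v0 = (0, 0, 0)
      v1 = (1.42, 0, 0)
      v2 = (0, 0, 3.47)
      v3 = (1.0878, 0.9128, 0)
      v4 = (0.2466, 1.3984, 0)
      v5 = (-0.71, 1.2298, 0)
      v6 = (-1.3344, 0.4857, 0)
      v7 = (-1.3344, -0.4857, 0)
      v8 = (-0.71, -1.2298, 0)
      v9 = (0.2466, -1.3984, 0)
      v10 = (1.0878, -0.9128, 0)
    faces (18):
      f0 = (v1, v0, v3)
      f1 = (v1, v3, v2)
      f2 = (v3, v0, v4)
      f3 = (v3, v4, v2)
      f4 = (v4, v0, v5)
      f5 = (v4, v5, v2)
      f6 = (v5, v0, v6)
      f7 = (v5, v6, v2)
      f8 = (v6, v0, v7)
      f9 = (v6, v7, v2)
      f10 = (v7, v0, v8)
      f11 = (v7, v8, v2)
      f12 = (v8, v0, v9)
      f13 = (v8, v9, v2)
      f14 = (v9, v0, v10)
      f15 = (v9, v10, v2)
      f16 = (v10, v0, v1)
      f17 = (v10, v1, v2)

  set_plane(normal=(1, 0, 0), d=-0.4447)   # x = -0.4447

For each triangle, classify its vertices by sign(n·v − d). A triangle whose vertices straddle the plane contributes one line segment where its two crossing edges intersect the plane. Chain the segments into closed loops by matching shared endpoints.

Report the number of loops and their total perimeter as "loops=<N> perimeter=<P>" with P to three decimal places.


loops=1 perimeter=8.031

Straddling triangles (10 of 18):
  (v4,v0,v5) [++-] → (-0.4447, 0.770271, 0)–(-0.4447, 1.27656, 0)  len=0.5063
  (v4,v5,v2) [+-+] → (-0.4447, 1.27656, 0)–(-0.4447, 0.770271, 1.29661)  len=1.3919
  (v5,v0,v6) [-+-] → (-0.4447, 0.770271, 0)–(-0.4447, 0.161864, 0)  len=0.6084
  (v5,v6,v2) [--+] → (-0.4447, 0.161864, 2.31359)–(-0.4447, 0.770271, 1.29661)  len=1.1851
  (v6,v0,v7) [-+-] → (-0.4447, 0.161864, 0)–(-0.4447, -0.161864, 0)  len=0.3237
  (v6,v7,v2) [--+] → (-0.4447, -0.161864, 2.31359)–(-0.4447, 0.161864, 2.31359)  len=0.3237
  (v7,v0,v8) [-+-] → (-0.4447, -0.161864, 0)–(-0.4447, -0.770271, 0)  len=0.6084
  (v7,v8,v2) [--+] → (-0.4447, -0.770271, 1.29661)–(-0.4447, -0.161864, 2.31359)  len=1.1851
  (v8,v0,v9) [-++] → (-0.4447, -0.770271, 0)–(-0.4447, -1.27656, 0)  len=0.5063
  (v8,v9,v2) [-++] → (-0.4447, -1.27656, 0)–(-0.4447, -0.770271, 1.29661)  len=1.3919

Chained into 1 loop(s):
  loop 1: 10 segments, perimeter = 8.0309
Total perimeter = 8.031


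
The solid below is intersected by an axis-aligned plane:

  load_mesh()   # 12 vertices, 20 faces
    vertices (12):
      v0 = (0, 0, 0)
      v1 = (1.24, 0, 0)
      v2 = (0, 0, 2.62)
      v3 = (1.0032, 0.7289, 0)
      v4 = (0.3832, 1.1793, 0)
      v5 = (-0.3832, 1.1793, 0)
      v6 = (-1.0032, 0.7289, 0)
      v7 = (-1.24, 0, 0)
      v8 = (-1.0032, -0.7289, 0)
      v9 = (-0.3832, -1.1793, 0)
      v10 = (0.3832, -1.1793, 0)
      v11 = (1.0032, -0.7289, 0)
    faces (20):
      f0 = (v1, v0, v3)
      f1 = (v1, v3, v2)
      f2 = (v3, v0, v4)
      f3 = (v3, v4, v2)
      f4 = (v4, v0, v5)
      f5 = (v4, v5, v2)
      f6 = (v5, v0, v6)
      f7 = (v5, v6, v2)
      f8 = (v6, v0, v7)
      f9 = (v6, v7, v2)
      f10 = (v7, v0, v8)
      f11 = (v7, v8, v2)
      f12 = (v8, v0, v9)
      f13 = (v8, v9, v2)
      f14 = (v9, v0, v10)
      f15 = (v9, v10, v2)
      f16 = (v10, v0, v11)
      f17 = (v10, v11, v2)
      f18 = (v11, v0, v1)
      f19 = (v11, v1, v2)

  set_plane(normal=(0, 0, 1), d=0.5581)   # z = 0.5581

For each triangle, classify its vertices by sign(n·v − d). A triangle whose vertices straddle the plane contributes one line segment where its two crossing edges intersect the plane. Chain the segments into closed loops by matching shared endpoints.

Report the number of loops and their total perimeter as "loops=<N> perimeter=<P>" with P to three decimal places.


Straddling triangles (10 of 20):
  (v1,v3,v2) [--+] → (0.789503, 0.573633, 0.5581)–(0.975861, 0, 0.5581)  len=0.6031
  (v3,v4,v2) [--+] → (0.301573, 0.928091, 0.5581)–(0.789503, 0.573633, 0.5581)  len=0.6031
  (v4,v5,v2) [--+] → (-0.301573, 0.928091, 0.5581)–(0.301573, 0.928091, 0.5581)  len=0.6031
  (v5,v6,v2) [--+] → (-0.789503, 0.573633, 0.5581)–(-0.301573, 0.928091, 0.5581)  len=0.6031
  (v6,v7,v2) [--+] → (-0.975861, 0, 0.5581)–(-0.789503, 0.573633, 0.5581)  len=0.6031
  (v7,v8,v2) [--+] → (-0.789503, -0.573633, 0.5581)–(-0.975861, 0, 0.5581)  len=0.6031
  (v8,v9,v2) [--+] → (-0.301573, -0.928091, 0.5581)–(-0.789503, -0.573633, 0.5581)  len=0.6031
  (v9,v10,v2) [--+] → (0.301573, -0.928091, 0.5581)–(-0.301573, -0.928091, 0.5581)  len=0.6031
  (v10,v11,v2) [--+] → (0.789503, -0.573633, 0.5581)–(0.301573, -0.928091, 0.5581)  len=0.6031
  (v11,v1,v2) [--+] → (0.975861, 0, 0.5581)–(0.789503, -0.573633, 0.5581)  len=0.6031

Chained into 1 loop(s):
  loop 1: 10 segments, perimeter = 6.0312
Total perimeter = 6.031

loops=1 perimeter=6.031


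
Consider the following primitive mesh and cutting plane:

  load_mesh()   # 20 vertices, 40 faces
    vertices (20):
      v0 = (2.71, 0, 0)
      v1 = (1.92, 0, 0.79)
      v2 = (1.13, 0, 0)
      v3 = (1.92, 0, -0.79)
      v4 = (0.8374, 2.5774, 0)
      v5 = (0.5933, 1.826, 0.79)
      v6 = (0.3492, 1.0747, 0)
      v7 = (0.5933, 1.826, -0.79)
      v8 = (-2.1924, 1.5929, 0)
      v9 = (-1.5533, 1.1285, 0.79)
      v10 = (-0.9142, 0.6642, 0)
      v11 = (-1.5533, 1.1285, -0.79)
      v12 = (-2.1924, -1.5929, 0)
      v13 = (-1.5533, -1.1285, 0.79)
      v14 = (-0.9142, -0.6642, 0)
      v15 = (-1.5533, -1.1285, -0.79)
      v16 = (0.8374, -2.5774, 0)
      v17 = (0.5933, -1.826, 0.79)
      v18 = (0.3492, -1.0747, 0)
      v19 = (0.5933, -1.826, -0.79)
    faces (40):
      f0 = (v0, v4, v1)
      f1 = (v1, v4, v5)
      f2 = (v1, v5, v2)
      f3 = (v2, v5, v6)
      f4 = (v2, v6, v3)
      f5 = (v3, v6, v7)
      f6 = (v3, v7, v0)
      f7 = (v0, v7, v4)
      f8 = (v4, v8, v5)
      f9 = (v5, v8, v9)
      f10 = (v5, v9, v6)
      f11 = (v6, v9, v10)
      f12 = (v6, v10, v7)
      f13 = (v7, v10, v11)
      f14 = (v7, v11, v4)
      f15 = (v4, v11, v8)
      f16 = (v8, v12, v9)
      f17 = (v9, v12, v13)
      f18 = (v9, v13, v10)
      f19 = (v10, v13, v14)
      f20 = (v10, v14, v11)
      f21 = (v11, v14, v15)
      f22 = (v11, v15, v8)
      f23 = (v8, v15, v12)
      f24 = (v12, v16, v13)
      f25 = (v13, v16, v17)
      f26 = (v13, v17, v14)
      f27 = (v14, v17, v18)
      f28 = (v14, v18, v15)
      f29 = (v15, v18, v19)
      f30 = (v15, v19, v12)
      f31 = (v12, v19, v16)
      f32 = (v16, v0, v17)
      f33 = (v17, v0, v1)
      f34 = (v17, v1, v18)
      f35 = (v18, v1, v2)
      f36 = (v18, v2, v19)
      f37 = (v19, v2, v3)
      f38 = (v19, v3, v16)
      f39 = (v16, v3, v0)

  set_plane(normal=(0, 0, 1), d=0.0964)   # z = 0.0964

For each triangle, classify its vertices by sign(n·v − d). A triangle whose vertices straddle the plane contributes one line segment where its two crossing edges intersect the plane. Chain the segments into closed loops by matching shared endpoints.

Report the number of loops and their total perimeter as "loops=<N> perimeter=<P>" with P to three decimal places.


Straddling triangles (20 of 40):
  (v0,v4,v1) [--+] → (0.969505, 2.26289, 0.0964)–(2.6136, 0, 0.0964)  len=2.7971
  (v1,v4,v5) [+-+] → (0.969505, 2.26289, 0.0964)–(0.807614, 2.48571, 0.0964)  len=0.2754
  (v1,v5,v2) [++-] → (1.06451, 0.222818, 0.0964)–(1.2264, 0, 0.0964)  len=0.2754
  (v2,v5,v6) [-+-] → (1.06451, 0.222818, 0.0964)–(0.378986, 1.16638, 0.0964)  len=1.1663
  (v4,v8,v5) [--+] → (-1.85247, 1.62134, 0.0964)–(0.807614, 2.48571, 0.0964)  len=2.7970
  (v5,v8,v9) [+-+] → (-1.85247, 1.62134, 0.0964)–(-2.11441, 1.53623, 0.0964)  len=0.2754
  (v5,v9,v6) [++-] → (0.117047, 1.08126, 0.0964)–(0.378986, 1.16638, 0.0964)  len=0.2754
  (v6,v9,v10) [-+-] → (0.117047, 1.08126, 0.0964)–(-0.992186, 0.720856, 0.0964)  len=1.1663
  (v8,v12,v9) [--+] → (-2.11441, -1.26082, 0.0964)–(-2.11441, 1.53623, 0.0964)  len=2.7971
  (v9,v12,v13) [+-+] → (-2.11441, -1.26082, 0.0964)–(-2.11441, -1.53623, 0.0964)  len=0.2754
  (v9,v13,v10) [++-] → (-0.992186, 0.445445, 0.0964)–(-0.992186, 0.720856, 0.0964)  len=0.2754
  (v10,v13,v14) [-+-] → (-0.992186, 0.445445, 0.0964)–(-0.992186, -0.720856, 0.0964)  len=1.1663
  (v12,v16,v13) [--+] → (0.545674, -2.4006, 0.0964)–(-2.11441, -1.53623, 0.0964)  len=2.7970
  (v13,v16,v17) [+-+] → (0.545674, -2.4006, 0.0964)–(0.807614, -2.48571, 0.0964)  len=0.2754
  (v13,v17,v14) [++-] → (-0.730247, -0.805969, 0.0964)–(-0.992186, -0.720856, 0.0964)  len=0.2754
  (v14,v17,v18) [-+-] → (-0.730247, -0.805969, 0.0964)–(0.378986, -1.16638, 0.0964)  len=1.1663
  (v16,v0,v17) [--+] → (2.45171, -0.222818, 0.0964)–(0.807614, -2.48571, 0.0964)  len=2.7971
  (v17,v0,v1) [+-+] → (2.45171, -0.222818, 0.0964)–(2.6136, 0, 0.0964)  len=0.2754
  (v17,v1,v18) [++-] → (0.540877, -0.943559, 0.0964)–(0.378986, -1.16638, 0.0964)  len=0.2754
  (v18,v1,v2) [-+-] → (0.540877, -0.943559, 0.0964)–(1.2264, 0, 0.0964)  len=1.1663

Chained into 2 loop(s):
  loop 1: 10 segments, perimeter = 15.3623
  loop 2: 10 segments, perimeter = 7.2086
Total perimeter = 22.571

loops=2 perimeter=22.571


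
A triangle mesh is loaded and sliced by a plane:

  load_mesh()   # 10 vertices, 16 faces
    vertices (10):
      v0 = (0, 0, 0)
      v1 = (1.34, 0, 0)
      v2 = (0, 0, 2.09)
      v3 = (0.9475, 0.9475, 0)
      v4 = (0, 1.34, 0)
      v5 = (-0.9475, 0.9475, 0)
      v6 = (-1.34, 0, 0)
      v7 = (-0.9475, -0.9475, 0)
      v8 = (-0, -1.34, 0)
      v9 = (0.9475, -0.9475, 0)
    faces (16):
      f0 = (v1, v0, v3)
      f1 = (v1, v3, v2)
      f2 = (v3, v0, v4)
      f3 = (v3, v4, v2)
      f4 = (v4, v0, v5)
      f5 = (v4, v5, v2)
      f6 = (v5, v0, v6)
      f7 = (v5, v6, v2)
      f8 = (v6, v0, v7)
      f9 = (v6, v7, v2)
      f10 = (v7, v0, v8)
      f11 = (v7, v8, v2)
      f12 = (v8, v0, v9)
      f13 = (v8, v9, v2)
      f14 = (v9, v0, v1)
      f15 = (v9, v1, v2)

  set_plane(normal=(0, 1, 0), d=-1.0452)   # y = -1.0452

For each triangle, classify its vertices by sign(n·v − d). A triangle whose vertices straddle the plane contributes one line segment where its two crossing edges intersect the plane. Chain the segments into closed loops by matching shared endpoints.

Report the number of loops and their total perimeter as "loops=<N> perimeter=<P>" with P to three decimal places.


Straddling triangles (4 of 16):
  (v7,v0,v8) [++-] → (0, -1.0452, 0)–(-0.711651, -1.0452, 0)  len=0.7117
  (v7,v8,v2) [+-+] → (-0.711651, -1.0452, 0)–(0, -1.0452, 0.4598)  len=0.8473
  (v8,v0,v9) [-++] → (0, -1.0452, 0)–(0.711651, -1.0452, 0)  len=0.7117
  (v8,v9,v2) [-++] → (0.711651, -1.0452, 0)–(0, -1.0452, 0.4598)  len=0.8473

Chained into 1 loop(s):
  loop 1: 4 segments, perimeter = 3.1178
Total perimeter = 3.118

loops=1 perimeter=3.118


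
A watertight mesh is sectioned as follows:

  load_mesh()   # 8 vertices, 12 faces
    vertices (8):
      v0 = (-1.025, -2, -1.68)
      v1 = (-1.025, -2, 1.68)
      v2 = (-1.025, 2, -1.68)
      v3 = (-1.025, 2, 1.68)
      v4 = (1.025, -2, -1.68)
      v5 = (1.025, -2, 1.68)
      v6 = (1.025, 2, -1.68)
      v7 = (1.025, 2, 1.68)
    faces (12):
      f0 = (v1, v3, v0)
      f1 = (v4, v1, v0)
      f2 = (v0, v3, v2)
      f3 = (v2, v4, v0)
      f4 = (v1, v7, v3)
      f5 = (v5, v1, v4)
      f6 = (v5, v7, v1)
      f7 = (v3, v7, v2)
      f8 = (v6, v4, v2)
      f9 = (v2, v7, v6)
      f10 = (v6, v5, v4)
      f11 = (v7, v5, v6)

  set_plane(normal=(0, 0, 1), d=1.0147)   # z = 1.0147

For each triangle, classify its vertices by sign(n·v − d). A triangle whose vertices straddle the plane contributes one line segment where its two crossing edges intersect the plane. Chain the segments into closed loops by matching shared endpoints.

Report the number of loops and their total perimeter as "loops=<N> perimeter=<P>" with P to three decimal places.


loops=1 perimeter=12.100

Straddling triangles (8 of 12):
  (v1,v3,v0) [++-] → (-1.025, 1.20798, 1.0147)–(-1.025, -2, 1.0147)  len=3.2080
  (v4,v1,v0) [-+-] → (-0.619088, -2, 1.0147)–(-1.025, -2, 1.0147)  len=0.4059
  (v0,v3,v2) [-+-] → (-1.025, 1.20798, 1.0147)–(-1.025, 2, 1.0147)  len=0.7920
  (v5,v1,v4) [++-] → (-0.619088, -2, 1.0147)–(1.025, -2, 1.0147)  len=1.6441
  (v3,v7,v2) [++-] → (0.619088, 2, 1.0147)–(-1.025, 2, 1.0147)  len=1.6441
  (v2,v7,v6) [-+-] → (0.619088, 2, 1.0147)–(1.025, 2, 1.0147)  len=0.4059
  (v6,v5,v4) [-+-] → (1.025, -1.20798, 1.0147)–(1.025, -2, 1.0147)  len=0.7920
  (v7,v5,v6) [++-] → (1.025, -1.20798, 1.0147)–(1.025, 2, 1.0147)  len=3.2080

Chained into 1 loop(s):
  loop 1: 8 segments, perimeter = 12.1000
Total perimeter = 12.100


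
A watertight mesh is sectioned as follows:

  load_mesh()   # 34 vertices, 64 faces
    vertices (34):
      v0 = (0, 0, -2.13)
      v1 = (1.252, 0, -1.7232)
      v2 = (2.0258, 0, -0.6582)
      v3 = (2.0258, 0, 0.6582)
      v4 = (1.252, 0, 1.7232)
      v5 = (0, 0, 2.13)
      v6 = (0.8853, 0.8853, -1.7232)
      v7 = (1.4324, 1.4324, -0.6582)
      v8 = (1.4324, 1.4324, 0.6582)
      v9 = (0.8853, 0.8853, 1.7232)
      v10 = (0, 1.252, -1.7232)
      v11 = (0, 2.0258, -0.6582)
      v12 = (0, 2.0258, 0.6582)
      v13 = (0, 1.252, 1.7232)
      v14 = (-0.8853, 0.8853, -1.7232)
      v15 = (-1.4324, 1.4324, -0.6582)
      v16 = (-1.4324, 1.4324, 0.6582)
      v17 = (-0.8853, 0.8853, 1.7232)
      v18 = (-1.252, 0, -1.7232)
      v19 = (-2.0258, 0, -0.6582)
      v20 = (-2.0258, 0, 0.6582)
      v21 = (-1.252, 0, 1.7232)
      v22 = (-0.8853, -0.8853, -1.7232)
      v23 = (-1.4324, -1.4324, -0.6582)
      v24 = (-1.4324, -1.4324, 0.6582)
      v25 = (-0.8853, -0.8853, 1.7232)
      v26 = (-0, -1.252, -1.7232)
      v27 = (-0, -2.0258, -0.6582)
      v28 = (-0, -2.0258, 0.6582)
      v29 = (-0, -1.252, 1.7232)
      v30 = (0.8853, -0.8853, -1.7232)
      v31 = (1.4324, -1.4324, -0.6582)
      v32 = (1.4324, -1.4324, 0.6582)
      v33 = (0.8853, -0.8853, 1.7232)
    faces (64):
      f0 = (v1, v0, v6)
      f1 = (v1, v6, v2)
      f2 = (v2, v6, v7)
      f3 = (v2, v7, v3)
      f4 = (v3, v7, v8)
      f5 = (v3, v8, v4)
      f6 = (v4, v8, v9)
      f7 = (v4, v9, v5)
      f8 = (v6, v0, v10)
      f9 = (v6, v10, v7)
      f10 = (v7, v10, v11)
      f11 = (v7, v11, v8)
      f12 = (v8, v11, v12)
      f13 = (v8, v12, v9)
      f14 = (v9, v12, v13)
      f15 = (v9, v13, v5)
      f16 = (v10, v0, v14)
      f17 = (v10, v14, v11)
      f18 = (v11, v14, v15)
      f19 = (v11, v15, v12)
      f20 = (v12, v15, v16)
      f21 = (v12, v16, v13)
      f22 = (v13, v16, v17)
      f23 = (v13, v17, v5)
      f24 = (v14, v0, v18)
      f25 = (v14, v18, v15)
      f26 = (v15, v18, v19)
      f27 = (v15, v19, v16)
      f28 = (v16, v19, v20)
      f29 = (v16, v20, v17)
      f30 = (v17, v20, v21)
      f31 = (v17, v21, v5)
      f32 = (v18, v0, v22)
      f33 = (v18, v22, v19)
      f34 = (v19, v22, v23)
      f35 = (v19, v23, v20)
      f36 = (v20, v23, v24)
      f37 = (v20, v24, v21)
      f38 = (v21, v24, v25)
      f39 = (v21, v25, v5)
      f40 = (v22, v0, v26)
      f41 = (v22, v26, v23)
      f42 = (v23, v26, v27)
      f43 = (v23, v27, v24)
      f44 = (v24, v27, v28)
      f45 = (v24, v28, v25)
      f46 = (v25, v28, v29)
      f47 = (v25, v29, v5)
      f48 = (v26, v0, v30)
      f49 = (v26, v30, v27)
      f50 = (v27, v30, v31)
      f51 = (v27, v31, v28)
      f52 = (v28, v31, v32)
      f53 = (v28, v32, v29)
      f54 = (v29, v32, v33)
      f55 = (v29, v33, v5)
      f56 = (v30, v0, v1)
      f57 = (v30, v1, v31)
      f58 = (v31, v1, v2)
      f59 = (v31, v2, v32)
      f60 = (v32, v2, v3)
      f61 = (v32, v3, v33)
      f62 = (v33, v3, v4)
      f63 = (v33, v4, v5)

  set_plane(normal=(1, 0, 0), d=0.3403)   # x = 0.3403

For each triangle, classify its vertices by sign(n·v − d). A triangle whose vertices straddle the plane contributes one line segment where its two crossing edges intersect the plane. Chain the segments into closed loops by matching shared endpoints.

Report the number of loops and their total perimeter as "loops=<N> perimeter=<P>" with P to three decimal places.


loops=1 perimeter=12.514

Straddling triangles (20 of 64):
  (v1,v0,v6) [+-+] → (0.3403, 0, -2.01943)–(0.3403, 0.3403, -1.97363)  len=0.3434
  (v4,v9,v5) [++-] → (0.3403, 0.3403, 1.97363)–(0.3403, 0, 2.01943)  len=0.3434
  (v6,v0,v10) [+--] → (0.3403, 0.3403, -1.97363)–(0.3403, 1.11104, -1.7232)  len=0.8104
  (v6,v10,v7) [+-+] → (0.3403, 1.11104, -1.7232)–(0.3403, 1.29486, -1.47018)  len=0.3127
  (v7,v10,v11) [+--] → (0.3403, 1.29486, -1.47018)–(0.3403, 1.88482, -0.6582)  len=1.0037
  (v7,v11,v8) [+-+] → (0.3403, 1.88482, -0.6582)–(0.3403, 1.88482, -0.345459)  len=0.3127
  (v8,v11,v12) [+--] → (0.3403, 1.88482, -0.345459)–(0.3403, 1.88482, 0.6582)  len=1.0037
  (v8,v12,v9) [+-+] → (0.3403, 1.88482, 0.6582)–(0.3403, 1.5874, 1.06757)  len=0.5060
  (v9,v12,v13) [+--] → (0.3403, 1.5874, 1.06757)–(0.3403, 1.11104, 1.7232)  len=0.8104
  (v9,v13,v5) [+--] → (0.3403, 1.11104, 1.7232)–(0.3403, 0.3403, 1.97363)  len=0.8104
  (v26,v0,v30) [--+] → (0.3403, -0.3403, -1.97363)–(0.3403, -1.11104, -1.7232)  len=0.8104
  (v26,v30,v27) [-+-] → (0.3403, -1.11104, -1.7232)–(0.3403, -1.5874, -1.06757)  len=0.8104
  (v27,v30,v31) [-++] → (0.3403, -1.5874, -1.06757)–(0.3403, -1.88482, -0.6582)  len=0.5060
  (v27,v31,v28) [-+-] → (0.3403, -1.88482, -0.6582)–(0.3403, -1.88482, 0.345459)  len=1.0037
  (v28,v31,v32) [-++] → (0.3403, -1.88482, 0.345459)–(0.3403, -1.88482, 0.6582)  len=0.3127
  (v28,v32,v29) [-+-] → (0.3403, -1.88482, 0.6582)–(0.3403, -1.29486, 1.47018)  len=1.0037
  (v29,v32,v33) [-++] → (0.3403, -1.29486, 1.47018)–(0.3403, -1.11104, 1.7232)  len=0.3127
  (v29,v33,v5) [-+-] → (0.3403, -1.11104, 1.7232)–(0.3403, -0.3403, 1.97363)  len=0.8104
  (v30,v0,v1) [+-+] → (0.3403, -0.3403, -1.97363)–(0.3403, 0, -2.01943)  len=0.3434
  (v33,v4,v5) [++-] → (0.3403, 0, 2.01943)–(0.3403, -0.3403, 1.97363)  len=0.3434

Chained into 1 loop(s):
  loop 1: 20 segments, perimeter = 12.5136
Total perimeter = 12.514


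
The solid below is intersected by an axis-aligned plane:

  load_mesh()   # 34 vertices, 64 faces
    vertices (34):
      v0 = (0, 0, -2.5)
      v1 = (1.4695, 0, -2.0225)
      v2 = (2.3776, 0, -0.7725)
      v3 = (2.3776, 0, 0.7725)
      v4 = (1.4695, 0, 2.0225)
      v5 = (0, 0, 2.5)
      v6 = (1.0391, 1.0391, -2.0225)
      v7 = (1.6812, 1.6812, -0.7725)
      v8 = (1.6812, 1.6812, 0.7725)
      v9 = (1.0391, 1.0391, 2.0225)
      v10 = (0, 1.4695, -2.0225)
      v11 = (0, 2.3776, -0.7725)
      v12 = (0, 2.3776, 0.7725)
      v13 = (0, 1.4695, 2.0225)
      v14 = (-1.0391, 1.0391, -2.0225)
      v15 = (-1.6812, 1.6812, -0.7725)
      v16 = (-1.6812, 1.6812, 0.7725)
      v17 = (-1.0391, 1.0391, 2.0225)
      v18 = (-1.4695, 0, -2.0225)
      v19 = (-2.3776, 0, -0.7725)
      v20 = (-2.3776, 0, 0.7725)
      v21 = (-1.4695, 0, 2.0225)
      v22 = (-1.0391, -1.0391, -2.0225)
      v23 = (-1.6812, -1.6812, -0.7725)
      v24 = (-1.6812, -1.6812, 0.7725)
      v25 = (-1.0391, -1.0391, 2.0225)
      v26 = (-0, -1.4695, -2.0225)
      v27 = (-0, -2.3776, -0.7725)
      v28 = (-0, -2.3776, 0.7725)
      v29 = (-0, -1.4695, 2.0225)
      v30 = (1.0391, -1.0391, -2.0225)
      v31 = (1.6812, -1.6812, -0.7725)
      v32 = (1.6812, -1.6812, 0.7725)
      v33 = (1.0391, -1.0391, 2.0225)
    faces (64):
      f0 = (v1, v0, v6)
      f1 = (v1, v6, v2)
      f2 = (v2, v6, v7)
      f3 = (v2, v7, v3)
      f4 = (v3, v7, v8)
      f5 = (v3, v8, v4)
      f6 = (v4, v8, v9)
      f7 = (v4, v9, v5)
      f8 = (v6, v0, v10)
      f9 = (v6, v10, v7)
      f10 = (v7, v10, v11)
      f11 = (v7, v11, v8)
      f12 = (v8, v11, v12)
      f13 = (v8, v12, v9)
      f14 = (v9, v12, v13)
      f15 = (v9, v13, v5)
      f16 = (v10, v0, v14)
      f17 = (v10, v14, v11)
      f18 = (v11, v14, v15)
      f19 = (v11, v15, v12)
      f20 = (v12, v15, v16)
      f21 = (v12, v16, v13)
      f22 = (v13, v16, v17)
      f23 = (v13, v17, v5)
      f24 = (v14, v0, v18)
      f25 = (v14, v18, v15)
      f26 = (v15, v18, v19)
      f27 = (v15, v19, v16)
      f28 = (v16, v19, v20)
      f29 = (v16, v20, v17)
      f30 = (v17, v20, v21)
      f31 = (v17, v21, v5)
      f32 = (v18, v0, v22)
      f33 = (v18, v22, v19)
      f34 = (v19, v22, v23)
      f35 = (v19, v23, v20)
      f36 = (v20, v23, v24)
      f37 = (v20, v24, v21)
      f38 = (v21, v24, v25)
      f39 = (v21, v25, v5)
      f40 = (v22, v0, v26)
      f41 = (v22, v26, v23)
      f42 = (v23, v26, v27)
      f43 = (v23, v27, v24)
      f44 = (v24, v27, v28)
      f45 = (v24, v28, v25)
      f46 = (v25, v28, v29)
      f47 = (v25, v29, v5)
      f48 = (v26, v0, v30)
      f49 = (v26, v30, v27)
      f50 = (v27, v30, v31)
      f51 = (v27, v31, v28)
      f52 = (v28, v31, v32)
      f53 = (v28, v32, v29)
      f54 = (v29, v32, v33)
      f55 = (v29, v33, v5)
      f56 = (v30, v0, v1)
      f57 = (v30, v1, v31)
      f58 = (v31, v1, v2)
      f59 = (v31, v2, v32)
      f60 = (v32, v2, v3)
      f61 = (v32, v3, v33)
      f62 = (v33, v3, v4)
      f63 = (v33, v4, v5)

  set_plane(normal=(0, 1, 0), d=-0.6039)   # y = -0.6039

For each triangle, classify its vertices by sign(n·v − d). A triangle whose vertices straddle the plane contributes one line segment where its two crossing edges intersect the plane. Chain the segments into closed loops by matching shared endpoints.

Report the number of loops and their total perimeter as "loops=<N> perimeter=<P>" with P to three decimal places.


Straddling triangles (20 of 64):
  (v18,v0,v22) [++-] → (-0.6039, -0.6039, -2.22249)–(-1.21936, -0.6039, -2.0225)  len=0.6471
  (v18,v22,v19) [+-+] → (-1.21936, -0.6039, -2.0225)–(-1.5997, -0.6039, -1.49897)  len=0.6471
  (v19,v22,v23) [+--] → (-1.5997, -0.6039, -1.49897)–(-2.12745, -0.6039, -0.7725)  len=0.8979
  (v19,v23,v20) [+-+] → (-2.12745, -0.6039, -0.7725)–(-2.12745, -0.6039, 0.217524)  len=0.9900
  (v20,v23,v24) [+--] → (-2.12745, -0.6039, 0.217524)–(-2.12745, -0.6039, 0.7725)  len=0.5550
  (v20,v24,v21) [+-+] → (-2.12745, -0.6039, 0.7725)–(-1.54554, -0.6039, 1.57349)  len=0.9900
  (v21,v24,v25) [+--] → (-1.54554, -0.6039, 1.57349)–(-1.21936, -0.6039, 2.0225)  len=0.5550
  (v21,v25,v5) [+-+] → (-1.21936, -0.6039, 2.0225)–(-0.6039, -0.6039, 2.22249)  len=0.6471
  (v22,v0,v26) [-+-] → (-0.6039, -0.6039, -2.22249)–(0, -0.6039, -2.30377)  len=0.6093
  (v25,v29,v5) [--+] → (0, -0.6039, 2.30377)–(-0.6039, -0.6039, 2.22249)  len=0.6093
  (v26,v0,v30) [-+-] → (0, -0.6039, -2.30377)–(0.6039, -0.6039, -2.22249)  len=0.6093
  (v29,v33,v5) [--+] → (0.6039, -0.6039, 2.22249)–(0, -0.6039, 2.30377)  len=0.6093
  (v30,v0,v1) [-++] → (0.6039, -0.6039, -2.22249)–(1.21936, -0.6039, -2.0225)  len=0.6471
  (v30,v1,v31) [-+-] → (1.21936, -0.6039, -2.0225)–(1.54554, -0.6039, -1.57349)  len=0.5550
  (v31,v1,v2) [-++] → (1.54554, -0.6039, -1.57349)–(2.12745, -0.6039, -0.7725)  len=0.9900
  (v31,v2,v32) [-+-] → (2.12745, -0.6039, -0.7725)–(2.12745, -0.6039, -0.217524)  len=0.5550
  (v32,v2,v3) [-++] → (2.12745, -0.6039, -0.217524)–(2.12745, -0.6039, 0.7725)  len=0.9900
  (v32,v3,v33) [-+-] → (2.12745, -0.6039, 0.7725)–(1.5997, -0.6039, 1.49897)  len=0.8979
  (v33,v3,v4) [-++] → (1.5997, -0.6039, 1.49897)–(1.21936, -0.6039, 2.0225)  len=0.6471
  (v33,v4,v5) [-++] → (1.21936, -0.6039, 2.0225)–(0.6039, -0.6039, 2.22249)  len=0.6471

Chained into 1 loop(s):
  loop 1: 20 segments, perimeter = 14.2961
Total perimeter = 14.296

loops=1 perimeter=14.296


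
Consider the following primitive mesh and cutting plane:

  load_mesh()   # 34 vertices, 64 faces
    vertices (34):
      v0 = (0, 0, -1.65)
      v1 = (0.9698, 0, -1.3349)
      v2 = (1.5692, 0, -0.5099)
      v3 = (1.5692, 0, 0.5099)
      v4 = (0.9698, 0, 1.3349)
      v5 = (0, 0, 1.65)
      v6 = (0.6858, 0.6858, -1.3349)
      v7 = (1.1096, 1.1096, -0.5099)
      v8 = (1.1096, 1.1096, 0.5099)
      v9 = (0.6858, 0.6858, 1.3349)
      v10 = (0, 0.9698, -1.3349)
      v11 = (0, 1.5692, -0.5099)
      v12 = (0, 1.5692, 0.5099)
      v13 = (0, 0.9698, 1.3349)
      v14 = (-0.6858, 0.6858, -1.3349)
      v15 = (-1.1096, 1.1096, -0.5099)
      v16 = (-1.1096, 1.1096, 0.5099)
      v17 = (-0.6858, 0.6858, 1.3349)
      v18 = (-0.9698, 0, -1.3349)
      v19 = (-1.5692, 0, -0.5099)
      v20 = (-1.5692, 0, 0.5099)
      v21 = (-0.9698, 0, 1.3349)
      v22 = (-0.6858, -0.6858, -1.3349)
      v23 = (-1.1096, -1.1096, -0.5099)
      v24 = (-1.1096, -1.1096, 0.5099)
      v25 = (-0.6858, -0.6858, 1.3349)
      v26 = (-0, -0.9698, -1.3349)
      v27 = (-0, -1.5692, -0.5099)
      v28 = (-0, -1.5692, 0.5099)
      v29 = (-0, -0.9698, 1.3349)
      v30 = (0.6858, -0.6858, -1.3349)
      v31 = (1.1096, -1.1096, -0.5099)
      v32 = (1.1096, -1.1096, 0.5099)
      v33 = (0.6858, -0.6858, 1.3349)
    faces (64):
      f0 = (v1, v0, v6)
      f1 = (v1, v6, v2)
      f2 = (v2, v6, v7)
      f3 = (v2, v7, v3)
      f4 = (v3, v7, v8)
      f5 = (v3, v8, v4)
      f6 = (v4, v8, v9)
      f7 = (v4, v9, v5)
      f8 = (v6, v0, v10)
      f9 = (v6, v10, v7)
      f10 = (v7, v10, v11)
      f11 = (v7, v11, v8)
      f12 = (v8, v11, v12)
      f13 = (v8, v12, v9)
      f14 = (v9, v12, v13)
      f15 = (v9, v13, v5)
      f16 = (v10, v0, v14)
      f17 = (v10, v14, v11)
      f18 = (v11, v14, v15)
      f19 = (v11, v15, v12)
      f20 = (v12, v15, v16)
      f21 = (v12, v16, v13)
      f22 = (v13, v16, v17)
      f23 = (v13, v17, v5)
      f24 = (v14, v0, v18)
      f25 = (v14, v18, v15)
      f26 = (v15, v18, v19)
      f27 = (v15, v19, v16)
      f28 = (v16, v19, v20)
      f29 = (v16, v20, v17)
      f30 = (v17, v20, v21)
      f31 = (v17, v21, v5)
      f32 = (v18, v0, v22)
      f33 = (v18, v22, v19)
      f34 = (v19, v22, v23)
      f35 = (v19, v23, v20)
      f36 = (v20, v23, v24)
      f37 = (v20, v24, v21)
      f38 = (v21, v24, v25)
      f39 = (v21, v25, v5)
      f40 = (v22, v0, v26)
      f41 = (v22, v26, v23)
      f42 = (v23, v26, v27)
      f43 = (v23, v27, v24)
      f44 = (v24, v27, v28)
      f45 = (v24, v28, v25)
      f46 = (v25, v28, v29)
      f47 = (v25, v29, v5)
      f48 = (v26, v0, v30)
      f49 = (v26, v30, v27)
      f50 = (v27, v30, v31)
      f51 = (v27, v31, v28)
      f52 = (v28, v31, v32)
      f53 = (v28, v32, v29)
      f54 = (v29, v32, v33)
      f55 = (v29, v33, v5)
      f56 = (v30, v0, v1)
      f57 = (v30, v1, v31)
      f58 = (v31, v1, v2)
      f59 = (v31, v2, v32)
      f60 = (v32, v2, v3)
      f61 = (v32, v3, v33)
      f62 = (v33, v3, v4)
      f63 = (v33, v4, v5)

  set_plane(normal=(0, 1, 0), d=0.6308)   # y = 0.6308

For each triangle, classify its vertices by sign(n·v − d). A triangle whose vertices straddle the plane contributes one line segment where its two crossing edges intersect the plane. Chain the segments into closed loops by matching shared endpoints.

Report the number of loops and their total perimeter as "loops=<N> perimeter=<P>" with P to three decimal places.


loops=1 perimeter=8.992

Straddling triangles (20 of 64):
  (v1,v0,v6) [--+] → (0.6308, 0.6308, -1.36017)–(0.708576, 0.6308, -1.3349)  len=0.0818
  (v1,v6,v2) [-+-] → (0.708576, 0.6308, -1.3349)–(0.756647, 0.6308, -1.26874)  len=0.0818
  (v2,v6,v7) [-++] → (0.756647, 0.6308, -1.26874)–(1.30792, 0.6308, -0.5099)  len=0.9379
  (v2,v7,v3) [-+-] → (1.30792, 0.6308, -0.5099)–(1.30792, 0.6308, -0.0698493)  len=0.4401
  (v3,v7,v8) [-++] → (1.30792, 0.6308, -0.0698493)–(1.30792, 0.6308, 0.5099)  len=0.5797
  (v3,v8,v4) [-+-] → (1.30792, 0.6308, 0.5099)–(1.04928, 0.6308, 0.865893)  len=0.4400
  (v4,v8,v9) [-++] → (1.04928, 0.6308, 0.865893)–(0.708576, 0.6308, 1.3349)  len=0.5797
  (v4,v9,v5) [-+-] → (0.708576, 0.6308, 1.3349)–(0.6308, 0.6308, 1.36017)  len=0.0818
  (v6,v0,v10) [+-+] → (0.6308, 0.6308, -1.36017)–(0, 0.6308, -1.44505)  len=0.6365
  (v9,v13,v5) [++-] → (0, 0.6308, 1.44505)–(0.6308, 0.6308, 1.36017)  len=0.6365
  (v10,v0,v14) [+-+] → (0, 0.6308, -1.44505)–(-0.6308, 0.6308, -1.36017)  len=0.6365
  (v13,v17,v5) [++-] → (-0.6308, 0.6308, 1.36017)–(0, 0.6308, 1.44505)  len=0.6365
  (v14,v0,v18) [+--] → (-0.6308, 0.6308, -1.36017)–(-0.708576, 0.6308, -1.3349)  len=0.0818
  (v14,v18,v15) [+-+] → (-0.708576, 0.6308, -1.3349)–(-1.04928, 0.6308, -0.865893)  len=0.5797
  (v15,v18,v19) [+--] → (-1.04928, 0.6308, -0.865893)–(-1.30792, 0.6308, -0.5099)  len=0.4400
  (v15,v19,v16) [+-+] → (-1.30792, 0.6308, -0.5099)–(-1.30792, 0.6308, 0.0698493)  len=0.5797
  (v16,v19,v20) [+--] → (-1.30792, 0.6308, 0.0698493)–(-1.30792, 0.6308, 0.5099)  len=0.4401
  (v16,v20,v17) [+-+] → (-1.30792, 0.6308, 0.5099)–(-0.756647, 0.6308, 1.26874)  len=0.9379
  (v17,v20,v21) [+--] → (-0.756647, 0.6308, 1.26874)–(-0.708576, 0.6308, 1.3349)  len=0.0818
  (v17,v21,v5) [+--] → (-0.708576, 0.6308, 1.3349)–(-0.6308, 0.6308, 1.36017)  len=0.0818

Chained into 1 loop(s):
  loop 1: 20 segments, perimeter = 8.9916
Total perimeter = 8.992
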